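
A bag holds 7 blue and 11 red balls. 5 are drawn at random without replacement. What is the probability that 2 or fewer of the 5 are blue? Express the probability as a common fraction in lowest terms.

There are C(18,5) = 8568 ways to choose the 5.
Favorable selections (2 or fewer blue): C(7,0)·C(11,5) + C(7,1)·C(11,4) + C(7,2)·C(11,3) = 462 + 2310 + 3465 = 6237.
Probability = 6237/8568 = 99/136.

99/136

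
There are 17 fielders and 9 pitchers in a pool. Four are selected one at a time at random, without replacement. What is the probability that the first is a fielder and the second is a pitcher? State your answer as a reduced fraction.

153/650

Multiply the conditional probabilities at each draw: 17/26 · 9/25 = 153/650.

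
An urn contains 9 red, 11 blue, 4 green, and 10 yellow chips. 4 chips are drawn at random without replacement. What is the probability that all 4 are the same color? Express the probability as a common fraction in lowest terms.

667/46376

There are C(34,4) = 46376 ways to draw 4 chips.
All same color: C(9,4) + C(11,4) + C(4,4) + C(10,4) = 126 + 330 + 1 + 210 = 667.
Probability = 667/46376.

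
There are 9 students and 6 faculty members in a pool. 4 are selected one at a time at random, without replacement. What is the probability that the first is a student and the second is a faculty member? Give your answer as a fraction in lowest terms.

Multiply the conditional probabilities at each draw: 9/15 · 6/14 = 54/210 = 9/35.

9/35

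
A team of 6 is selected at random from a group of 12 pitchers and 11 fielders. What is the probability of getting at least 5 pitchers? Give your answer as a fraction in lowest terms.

292/3059

There are C(23,6) = 100947 ways to choose the 6.
Favorable selections (at least 5 pitchers): C(12,5)·C(11,1) + C(12,6)·C(11,0) = 8712 + 924 = 9636.
Probability = 9636/100947 = 292/3059.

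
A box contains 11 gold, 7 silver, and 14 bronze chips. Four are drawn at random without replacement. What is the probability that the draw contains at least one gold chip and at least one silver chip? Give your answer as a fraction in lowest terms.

There are C(32,4) = 35960 possible draws.
By inclusion-exclusion on the complements, draws missing all gold or all silver: C(21,4) + C(25,4) − C(14,4) = 5985 + 12650 − 1001 = 17634.
So draws with at least one of each: 35960 − 17634 = 18326, probability 18326/35960 = 9163/17980.

9163/17980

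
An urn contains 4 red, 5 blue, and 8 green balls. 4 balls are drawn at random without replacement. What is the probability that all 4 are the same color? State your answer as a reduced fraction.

There are C(17,4) = 2380 ways to draw 4 balls.
All same color: C(4,4) + C(5,4) + C(8,4) = 1 + 5 + 70 = 76.
Probability = 76/2380 = 19/595.

19/595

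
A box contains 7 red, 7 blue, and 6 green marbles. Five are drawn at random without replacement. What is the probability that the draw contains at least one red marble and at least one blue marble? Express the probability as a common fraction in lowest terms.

There are C(20,5) = 15504 possible draws.
By inclusion-exclusion on the complements, draws missing all red or all blue: C(13,5) + C(13,5) − C(6,5) = 1287 + 1287 − 6 = 2568.
So draws with at least one of each: 15504 − 2568 = 12936, probability 12936/15504 = 539/646.

539/646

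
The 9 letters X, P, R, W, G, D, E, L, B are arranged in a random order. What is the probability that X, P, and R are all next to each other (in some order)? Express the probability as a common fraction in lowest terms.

1/12

There are 9! = 362880 arrangements.
Treat the three as one block: 7! placements × 3! orders within the block = 5040·6 = 30240.
Probability = 30240/362880 = 1/12.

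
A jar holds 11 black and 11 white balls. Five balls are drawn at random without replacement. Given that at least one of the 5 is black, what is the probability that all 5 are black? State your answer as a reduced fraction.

Work in counts. Selections with at least one black: C(22,5) − C(11,5) = 26334 − 462 = 25872.
Of those, selections where all 5 are black: C(11,5) = 462.
Conditional probability = 462/25872 = 1/56.

1/56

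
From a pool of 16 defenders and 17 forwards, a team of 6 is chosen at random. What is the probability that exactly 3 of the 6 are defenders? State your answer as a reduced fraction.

3400/9889

The sample space is all 6-subsets of the 33: C(33,6) = 1107568.
Selections with exactly 3 defenders: choose 3 of the 16 defenders and 3 of the 17 forwards, C(16,3)·C(17,3) = 560·680 = 380800.
Probability = 380800/1107568 = 3400/9889.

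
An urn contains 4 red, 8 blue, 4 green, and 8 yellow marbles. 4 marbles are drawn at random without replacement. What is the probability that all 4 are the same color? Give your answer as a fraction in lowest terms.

71/5313

There are C(24,4) = 10626 ways to draw 4 marbles.
All same color: C(4,4) + C(8,4) + C(4,4) + C(8,4) = 1 + 70 + 1 + 70 = 142.
Probability = 142/10626 = 71/5313.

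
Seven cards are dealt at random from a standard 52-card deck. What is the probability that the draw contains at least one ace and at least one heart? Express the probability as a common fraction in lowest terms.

53122231/133784560

There are C(52,7) = 133784560 possible draws.
By inclusion-exclusion on the complements, draws missing all aces or all hearts: C(48,7) + C(39,7) − C(36,7) = 73629072 + 15380937 − 8347680 = 80662329.
So draws with at least one of each: 133784560 − 80662329 = 53122231, probability 53122231/133784560.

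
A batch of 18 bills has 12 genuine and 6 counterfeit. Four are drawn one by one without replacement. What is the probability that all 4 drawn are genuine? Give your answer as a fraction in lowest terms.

11/68

Multiply the conditional probabilities at each draw: 12/18 · 11/17 · 10/16 · 9/15 = 11880/73440 = 11/68.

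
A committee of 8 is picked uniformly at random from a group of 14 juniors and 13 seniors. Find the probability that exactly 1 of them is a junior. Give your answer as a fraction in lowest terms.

Total number of selections: C(27,8) = 2220075.
Selections with exactly 1 junior: choose 1 of the 14 juniors and 7 of the 13 seniors, C(14,1)·C(13,7) = 14·1716 = 24024.
Probability = 24024/2220075 = 56/5175.

56/5175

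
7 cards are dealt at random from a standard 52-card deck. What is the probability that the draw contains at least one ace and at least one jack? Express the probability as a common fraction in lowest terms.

There are C(52,7) = 133784560 possible draws.
By inclusion-exclusion on the complements, draws missing all aces or all jacks: C(48,7) + C(48,7) − C(44,7) = 73629072 + 73629072 − 38320568 = 108937576.
So draws with at least one of each: 133784560 − 108937576 = 24846984, probability 24846984/133784560 = 3105873/16723070.

3105873/16723070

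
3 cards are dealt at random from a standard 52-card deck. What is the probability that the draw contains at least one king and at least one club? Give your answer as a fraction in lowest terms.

33/260

There are C(52,3) = 22100 possible draws.
By inclusion-exclusion on the complements, draws missing all kings or all clubs: C(48,3) + C(39,3) − C(36,3) = 17296 + 9139 − 7140 = 19295.
So draws with at least one of each: 22100 − 19295 = 2805, probability 2805/22100 = 33/260.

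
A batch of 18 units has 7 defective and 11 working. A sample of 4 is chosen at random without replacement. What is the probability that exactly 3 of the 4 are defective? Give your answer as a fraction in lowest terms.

77/612

There are C(18,4) = 3060 ways to choose 4 from 18.
Selections with exactly 3 defective: choose 3 of the 7 defective and 1 of the 11 working, C(7,3)·C(11,1) = 35·11 = 385.
Probability = 385/3060 = 77/612.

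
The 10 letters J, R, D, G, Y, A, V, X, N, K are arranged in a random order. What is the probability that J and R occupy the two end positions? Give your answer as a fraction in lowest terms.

There are 10! = 3628800 arrangements.
Place J and R at the ends in 2 ways, arrange the remaining 8 in 8! = 40320 ways: 2·40320 = 80640.
Probability = 80640/3628800 = 1/45.

1/45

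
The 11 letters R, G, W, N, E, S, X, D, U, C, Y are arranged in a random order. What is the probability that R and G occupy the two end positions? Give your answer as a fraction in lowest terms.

1/55

There are 11! = 39916800 arrangements.
Place R and G at the ends in 2 ways, arrange the remaining 9 in 9! = 362880 ways: 2·362880 = 725760.
Probability = 725760/39916800 = 1/55.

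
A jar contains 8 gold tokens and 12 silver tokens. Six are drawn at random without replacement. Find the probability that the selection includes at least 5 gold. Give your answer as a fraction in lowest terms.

Total selections: C(20,6) = 38760.
Favorable selections (at least 5 gold): C(8,5)·C(12,1) + C(8,6)·C(12,0) = 672 + 28 = 700.
Probability = 700/38760 = 35/1938.

35/1938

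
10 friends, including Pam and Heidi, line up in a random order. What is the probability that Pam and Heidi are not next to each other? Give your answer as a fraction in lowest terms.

There are 10! = 3628800 arrangements.
Arrangements with Pam and Heidi adjacent: 2·9! = 725760.
So not adjacent: 3628800 − 725760 = 2903040, probability 2903040/3628800 = 4/5.

4/5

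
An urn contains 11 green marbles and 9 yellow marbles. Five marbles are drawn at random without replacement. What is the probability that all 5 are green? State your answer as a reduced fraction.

There are C(20,5) = 15504 possible selections.
Selections with all green: C(11,5) = 462.
Probability = 462/15504 = 77/2584.

77/2584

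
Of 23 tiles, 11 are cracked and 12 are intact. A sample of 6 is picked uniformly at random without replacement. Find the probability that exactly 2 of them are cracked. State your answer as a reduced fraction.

825/3059

The sample space is all 6-subsets of the 23: C(23,6) = 100947.
Selections with exactly 2 cracked: choose 2 of the 11 cracked and 4 of the 12 intact, C(11,2)·C(12,4) = 55·495 = 27225.
Probability = 27225/100947 = 825/3059.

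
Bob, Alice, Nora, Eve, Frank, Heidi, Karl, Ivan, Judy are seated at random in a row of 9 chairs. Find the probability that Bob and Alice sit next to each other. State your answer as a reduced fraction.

2/9

There are 9! = 362880 arrangements.
Treat Bob and Alice as a block: 8! arrangements of the blocks × 2 orders within the block = 2·40320 = 80640.
Probability = 80640/362880 = 2/9.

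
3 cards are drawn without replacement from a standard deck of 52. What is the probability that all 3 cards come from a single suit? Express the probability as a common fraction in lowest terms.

22/425

There are C(52,3) = 22100 possible 3-card hands.
Hands of one suit: 4 suits × C(13,3) = 4·286 = 1144.
Probability = 1144/22100 = 22/425.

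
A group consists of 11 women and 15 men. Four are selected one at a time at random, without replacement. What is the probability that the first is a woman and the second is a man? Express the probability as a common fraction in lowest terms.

33/130

Multiply the conditional probabilities at each draw: 11/26 · 15/25 = 165/650 = 33/130.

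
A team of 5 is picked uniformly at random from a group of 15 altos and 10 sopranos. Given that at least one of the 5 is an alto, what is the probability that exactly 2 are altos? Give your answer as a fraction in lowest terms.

Work in counts. Selections with at least one alto: C(25,5) − C(10,5) = 53130 − 252 = 52878.
Of those, selections where exactly 2 are altos: C(15,2)·C(10,3) = 105·120 = 12600.
Conditional probability = 12600/52878 = 300/1259.

300/1259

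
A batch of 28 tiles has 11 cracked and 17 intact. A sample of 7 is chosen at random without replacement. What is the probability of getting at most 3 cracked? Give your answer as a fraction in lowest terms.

There are C(28,7) = 1184040 ways to choose the 7.
Favorable selections (at most 3 cracked): C(11,0)·C(17,7) + C(11,1)·C(17,6) + C(11,2)·C(17,5) + C(11,3)·C(17,4) = 19448 + 136136 + 340340 + 392700 = 888624.
Probability = 888624/1184040 = 1122/1495.

1122/1495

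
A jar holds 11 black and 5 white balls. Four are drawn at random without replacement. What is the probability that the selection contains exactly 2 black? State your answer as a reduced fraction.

The sample space is all 4-subsets of the 16: C(16,4) = 1820.
Selections with exactly 2 black: choose 2 of the 11 black and 2 of the 5 white, C(11,2)·C(5,2) = 55·10 = 550.
Probability = 550/1820 = 55/182.

55/182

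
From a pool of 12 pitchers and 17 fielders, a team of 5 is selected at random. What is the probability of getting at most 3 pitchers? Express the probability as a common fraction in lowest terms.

12172/13195

There are C(29,5) = 118755 ways to choose the 5.
Count the complement (more than 3 pitchers): C(12,4)·C(17,1) + C(12,5)·C(17,0) = 8415 + 792 = 9207.
Probability = 1 − 9207/118755 = 109548/118755 = 12172/13195.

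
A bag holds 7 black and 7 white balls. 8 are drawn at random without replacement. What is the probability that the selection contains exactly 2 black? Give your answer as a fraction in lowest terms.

7/143

The sample space is all 8-subsets of the 14: C(14,8) = 3003.
Selections with exactly 2 black: choose 2 of the 7 black and 6 of the 7 white, C(7,2)·C(7,6) = 21·7 = 147.
Probability = 147/3003 = 7/143.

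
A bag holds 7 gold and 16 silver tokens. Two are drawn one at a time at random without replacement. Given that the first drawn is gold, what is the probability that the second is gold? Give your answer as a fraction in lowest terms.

3/11

After removing one gold, 22 remain: 6 gold and 16 silver.
So the probability the next is gold is 6/22 = 3/11.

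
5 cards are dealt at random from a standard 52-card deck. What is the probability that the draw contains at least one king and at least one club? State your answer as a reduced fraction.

229297/866320

There are C(52,5) = 2598960 possible draws.
By inclusion-exclusion on the complements, draws missing all kings or all clubs: C(48,5) + C(39,5) − C(36,5) = 1712304 + 575757 − 376992 = 1911069.
So draws with at least one of each: 2598960 − 1911069 = 687891, probability 687891/2598960 = 229297/866320.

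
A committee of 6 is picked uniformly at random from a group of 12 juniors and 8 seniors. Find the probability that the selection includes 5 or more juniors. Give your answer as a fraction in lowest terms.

121/646

There are C(20,6) = 38760 ways to choose the 6.
Favorable selections (5 or more juniors): C(12,5)·C(8,1) + C(12,6)·C(8,0) = 6336 + 924 = 7260.
Probability = 7260/38760 = 121/646.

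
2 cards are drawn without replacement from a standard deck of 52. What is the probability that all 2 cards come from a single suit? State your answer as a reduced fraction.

4/17

There are C(52,2) = 1326 possible 2-card hands.
Hands of one suit: 4 suits × C(13,2) = 4·78 = 312.
Probability = 312/1326 = 4/17.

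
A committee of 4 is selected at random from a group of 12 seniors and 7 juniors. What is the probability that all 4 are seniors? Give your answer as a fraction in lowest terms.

165/1292

There are C(19,4) = 3876 possible selections.
Selections with all seniors: C(12,4) = 495.
Probability = 495/3876 = 165/1292.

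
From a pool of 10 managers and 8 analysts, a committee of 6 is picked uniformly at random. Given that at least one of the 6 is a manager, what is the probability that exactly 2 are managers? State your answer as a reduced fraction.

Work in counts. Selections with at least one manager: C(18,6) − C(8,6) = 18564 − 28 = 18536.
Of those, selections where exactly 2 are managers: C(10,2)·C(8,4) = 45·70 = 3150.
Conditional probability = 3150/18536 = 225/1324.

225/1324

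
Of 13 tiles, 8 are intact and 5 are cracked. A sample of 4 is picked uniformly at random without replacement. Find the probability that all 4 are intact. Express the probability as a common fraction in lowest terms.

There are C(13,4) = 715 possible selections.
Selections with all intact: C(8,4) = 70.
Probability = 70/715 = 14/143.

14/143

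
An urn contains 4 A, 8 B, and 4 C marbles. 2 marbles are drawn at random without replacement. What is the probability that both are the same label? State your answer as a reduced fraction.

1/3

There are C(16,2) = 120 ways to draw 2 marbles.
All same label: C(4,2) + C(8,2) + C(4,2) = 6 + 28 + 6 = 40.
Probability = 40/120 = 1/3.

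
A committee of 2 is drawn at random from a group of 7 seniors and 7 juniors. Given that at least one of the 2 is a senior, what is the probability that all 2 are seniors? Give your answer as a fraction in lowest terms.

Work in counts. Selections with at least one senior: C(14,2) − C(7,2) = 91 − 21 = 70.
Of those, selections where all 2 are seniors: C(7,2) = 21.
Conditional probability = 21/70 = 3/10.

3/10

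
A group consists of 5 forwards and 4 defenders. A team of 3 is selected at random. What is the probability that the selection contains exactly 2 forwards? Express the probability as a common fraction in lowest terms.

Total number of selections: C(9,3) = 84.
Selections with exactly 2 forwards: choose 2 of the 5 forwards and 1 of the 4 defenders, C(5,2)·C(4,1) = 10·4 = 40.
Probability = 40/84 = 10/21.

10/21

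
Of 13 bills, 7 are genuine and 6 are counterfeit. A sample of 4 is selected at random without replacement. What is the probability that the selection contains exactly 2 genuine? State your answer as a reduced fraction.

The sample space is all 4-subsets of the 13: C(13,4) = 715.
Selections with exactly 2 genuine: choose 2 of the 7 genuine and 2 of the 6 counterfeit, C(7,2)·C(6,2) = 21·15 = 315.
Probability = 315/715 = 63/143.

63/143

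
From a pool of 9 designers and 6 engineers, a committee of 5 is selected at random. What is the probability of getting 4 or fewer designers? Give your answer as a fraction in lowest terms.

137/143

There are C(15,5) = 3003 ways to choose the 5.
The complement is exactly 5 designers: C(9,5)·C(6,0) = 126.
Probability = 1 − 126/3003 = 2877/3003 = 137/143.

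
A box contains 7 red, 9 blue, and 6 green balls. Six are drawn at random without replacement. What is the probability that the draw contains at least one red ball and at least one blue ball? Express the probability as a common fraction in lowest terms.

3233/3553

There are C(22,6) = 74613 possible draws.
By inclusion-exclusion on the complements, draws missing all red or all blue: C(15,6) + C(13,6) − C(6,6) = 5005 + 1716 − 1 = 6720.
So draws with at least one of each: 74613 − 6720 = 67893, probability 67893/74613 = 3233/3553.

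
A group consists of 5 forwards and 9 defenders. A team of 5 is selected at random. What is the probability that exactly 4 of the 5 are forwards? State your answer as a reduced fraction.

45/2002

There are C(14,5) = 2002 ways to choose 5 from 14.
Selections with exactly 4 forwards: choose 4 of the 5 forwards and 1 of the 9 defenders, C(5,4)·C(9,1) = 5·9 = 45.
Probability = 45/2002.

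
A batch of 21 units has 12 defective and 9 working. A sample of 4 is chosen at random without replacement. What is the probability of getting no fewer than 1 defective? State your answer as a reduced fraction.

Total selections: C(21,4) = 5985.
The complement is all 4 are working: C(9,4) = 126.
Probability = 1 − 126/5985 = 5859/5985 = 93/95.

93/95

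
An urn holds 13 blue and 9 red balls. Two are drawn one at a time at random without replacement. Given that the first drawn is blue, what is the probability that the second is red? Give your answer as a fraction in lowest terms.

3/7

After removing one blue, 21 remain: 12 blue and 9 red.
So the probability the next is red is 9/21 = 3/7.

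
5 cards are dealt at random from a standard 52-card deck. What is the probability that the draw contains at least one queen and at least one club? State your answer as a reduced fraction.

There are C(52,5) = 2598960 possible draws.
By inclusion-exclusion on the complements, draws missing all queens or all clubs: C(48,5) + C(39,5) − C(36,5) = 1712304 + 575757 − 376992 = 1911069.
So draws with at least one of each: 2598960 − 1911069 = 687891, probability 687891/2598960 = 229297/866320.

229297/866320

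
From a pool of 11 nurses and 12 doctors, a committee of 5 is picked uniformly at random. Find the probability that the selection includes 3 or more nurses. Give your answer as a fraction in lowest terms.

1392/3059

There are C(23,5) = 33649 ways to choose the 5.
Favorable selections (3 or more nurses): C(11,3)·C(12,2) + C(11,4)·C(12,1) + C(11,5)·C(12,0) = 10890 + 3960 + 462 = 15312.
Probability = 15312/33649 = 1392/3059.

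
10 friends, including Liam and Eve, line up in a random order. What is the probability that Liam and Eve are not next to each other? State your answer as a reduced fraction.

There are 10! = 3628800 arrangements.
Arrangements with Liam and Eve adjacent: 2·9! = 725760.
So not adjacent: 3628800 − 725760 = 2903040, probability 2903040/3628800 = 4/5.

4/5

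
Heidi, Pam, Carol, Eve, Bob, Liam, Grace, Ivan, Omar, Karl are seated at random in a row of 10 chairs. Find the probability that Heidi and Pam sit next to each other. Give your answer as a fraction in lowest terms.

1/5

There are 10! = 3628800 arrangements.
Treat Heidi and Pam as a block: 9! arrangements of the blocks × 2 orders within the block = 2·362880 = 725760.
Probability = 725760/3628800 = 1/5.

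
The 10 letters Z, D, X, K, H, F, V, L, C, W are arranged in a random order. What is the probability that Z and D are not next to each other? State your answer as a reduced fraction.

There are 10! = 3628800 arrangements.
Arrangements with Z and D adjacent: 2·9! = 725760.
So not adjacent: 3628800 − 725760 = 2903040, probability 2903040/3628800 = 4/5.

4/5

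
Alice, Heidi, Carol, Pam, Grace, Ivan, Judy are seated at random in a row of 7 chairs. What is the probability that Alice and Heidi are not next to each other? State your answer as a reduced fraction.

There are 7! = 5040 arrangements.
Arrangements with Alice and Heidi adjacent: 2·6! = 1440.
So not adjacent: 5040 − 1440 = 3600, probability 3600/5040 = 5/7.

5/7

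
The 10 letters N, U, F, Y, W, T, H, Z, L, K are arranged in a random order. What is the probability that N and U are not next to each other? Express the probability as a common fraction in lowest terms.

4/5

There are 10! = 3628800 arrangements.
Arrangements with N and U adjacent: 2·9! = 725760.
So not adjacent: 3628800 − 725760 = 2903040, probability 2903040/3628800 = 4/5.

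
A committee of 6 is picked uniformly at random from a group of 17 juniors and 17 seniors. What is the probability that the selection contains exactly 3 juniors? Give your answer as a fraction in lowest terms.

The sample space is all 6-subsets of the 34: C(34,6) = 1344904.
Selections with exactly 3 juniors: choose 3 of the 17 juniors and 3 of the 17 seniors, C(17,3)·C(17,3) = 680·680 = 462400.
Probability = 462400/1344904 = 3400/9889.

3400/9889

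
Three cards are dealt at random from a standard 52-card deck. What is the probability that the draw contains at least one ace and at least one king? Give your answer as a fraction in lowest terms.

There are C(52,3) = 22100 possible draws.
By inclusion-exclusion on the complements, draws missing all aces or all kings: C(48,3) + C(48,3) − C(44,3) = 17296 + 17296 − 13244 = 21348.
So draws with at least one of each: 22100 − 21348 = 752, probability 752/22100 = 188/5525.

188/5525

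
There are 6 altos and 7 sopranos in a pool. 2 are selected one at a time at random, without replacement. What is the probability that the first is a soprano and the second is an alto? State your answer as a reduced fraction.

Multiply the conditional probabilities at each draw: 7/13 · 6/12 = 42/156 = 7/26.

7/26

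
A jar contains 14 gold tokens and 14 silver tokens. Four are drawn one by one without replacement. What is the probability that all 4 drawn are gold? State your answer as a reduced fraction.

11/225

Multiply the conditional probabilities at each draw: 14/28 · 13/27 · 12/26 · 11/25 = 24024/491400 = 11/225.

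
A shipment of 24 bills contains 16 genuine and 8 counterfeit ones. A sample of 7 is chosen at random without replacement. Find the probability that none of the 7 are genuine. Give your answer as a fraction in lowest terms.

1/43263

There are C(24,7) = 346104 possible selections.
Selections with no genuine (all counterfeit): C(8,7) = 8.
Probability = 8/346104 = 1/43263.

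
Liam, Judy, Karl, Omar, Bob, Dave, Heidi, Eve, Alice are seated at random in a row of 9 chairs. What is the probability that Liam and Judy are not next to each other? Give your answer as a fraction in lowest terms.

7/9

There are 9! = 362880 arrangements.
Arrangements with Liam and Judy adjacent: 2·8! = 80640.
So not adjacent: 362880 − 80640 = 282240, probability 282240/362880 = 7/9.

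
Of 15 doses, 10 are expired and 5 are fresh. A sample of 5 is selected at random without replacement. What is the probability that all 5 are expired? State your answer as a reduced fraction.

12/143

There are C(15,5) = 3003 possible selections.
Selections with all expired: C(10,5) = 252.
Probability = 252/3003 = 12/143.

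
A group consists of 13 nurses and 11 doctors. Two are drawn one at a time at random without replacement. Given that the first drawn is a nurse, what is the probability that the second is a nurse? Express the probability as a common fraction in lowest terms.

After removing one nurse, 23 remain: 12 nurses and 11 doctors.
So the probability the next is a nurse is 12/23.

12/23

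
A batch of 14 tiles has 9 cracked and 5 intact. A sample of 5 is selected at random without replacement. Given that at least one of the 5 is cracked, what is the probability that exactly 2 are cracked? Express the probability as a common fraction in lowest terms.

120/667

Work in counts. Selections with at least one cracked: C(14,5) − C(5,5) = 2002 − 1 = 2001.
Of those, selections where exactly 2 are cracked: C(9,2)·C(5,3) = 36·10 = 360.
Conditional probability = 360/2001 = 120/667.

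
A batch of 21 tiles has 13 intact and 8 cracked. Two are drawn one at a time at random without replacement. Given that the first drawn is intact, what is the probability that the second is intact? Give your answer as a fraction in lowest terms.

3/5

After removing one intact, 20 remain: 12 intact and 8 cracked.
So the probability the next is intact is 12/20 = 3/5.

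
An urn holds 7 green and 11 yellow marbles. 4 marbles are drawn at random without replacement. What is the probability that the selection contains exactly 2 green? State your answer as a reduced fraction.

Total number of selections: C(18,4) = 3060.
Selections with exactly 2 green: choose 2 of the 7 green and 2 of the 11 yellow, C(7,2)·C(11,2) = 21·55 = 1155.
Probability = 1155/3060 = 77/204.

77/204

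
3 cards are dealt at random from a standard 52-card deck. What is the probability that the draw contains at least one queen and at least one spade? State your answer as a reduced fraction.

There are C(52,3) = 22100 possible draws.
By inclusion-exclusion on the complements, draws missing all queens or all spades: C(48,3) + C(39,3) − C(36,3) = 17296 + 9139 − 7140 = 19295.
So draws with at least one of each: 22100 − 19295 = 2805, probability 2805/22100 = 33/260.

33/260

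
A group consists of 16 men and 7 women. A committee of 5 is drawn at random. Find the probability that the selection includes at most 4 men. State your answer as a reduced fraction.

There are C(23,5) = 33649 ways to choose the 5.
The complement is exactly 5 men: C(16,5)·C(7,0) = 4368.
Probability = 1 − 4368/33649 = 29281/33649 = 4183/4807.

4183/4807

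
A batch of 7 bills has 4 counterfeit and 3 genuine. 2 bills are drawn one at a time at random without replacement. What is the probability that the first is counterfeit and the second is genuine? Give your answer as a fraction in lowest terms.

Multiply the conditional probabilities at each draw: 4/7 · 3/6 = 12/42 = 2/7.

2/7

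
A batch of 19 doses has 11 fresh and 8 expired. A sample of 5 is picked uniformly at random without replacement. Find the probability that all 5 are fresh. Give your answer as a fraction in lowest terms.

77/1938

There are C(19,5) = 11628 possible selections.
Selections with all fresh: C(11,5) = 462.
Probability = 462/11628 = 77/1938.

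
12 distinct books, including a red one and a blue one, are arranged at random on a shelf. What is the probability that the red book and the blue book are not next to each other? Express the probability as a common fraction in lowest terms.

5/6

There are 12! = 479001600 arrangements.
Arrangements with the red book and the blue book adjacent: 2·11! = 79833600.
So not adjacent: 479001600 − 79833600 = 399168000, probability 399168000/479001600 = 5/6.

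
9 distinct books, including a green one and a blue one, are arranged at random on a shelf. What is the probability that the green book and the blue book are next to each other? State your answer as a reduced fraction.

There are 9! = 362880 arrangements.
Treat the green book and the blue book as a block: 8! arrangements of the blocks × 2 orders within the block = 2·40320 = 80640.
Probability = 80640/362880 = 2/9.

2/9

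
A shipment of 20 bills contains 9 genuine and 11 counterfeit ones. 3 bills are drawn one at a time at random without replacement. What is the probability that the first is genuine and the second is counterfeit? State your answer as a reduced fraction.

Multiply the conditional probabilities at each draw: 9/20 · 11/19 = 99/380.

99/380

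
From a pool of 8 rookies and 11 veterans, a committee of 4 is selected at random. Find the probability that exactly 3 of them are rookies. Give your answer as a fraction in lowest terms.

Total number of selections: C(19,4) = 3876.
Selections with exactly 3 rookies: choose 3 of the 8 rookies and 1 of the 11 veterans, C(8,3)·C(11,1) = 56·11 = 616.
Probability = 616/3876 = 154/969.

154/969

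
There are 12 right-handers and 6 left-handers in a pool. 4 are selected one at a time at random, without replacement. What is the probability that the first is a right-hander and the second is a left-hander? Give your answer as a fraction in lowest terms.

Multiply the conditional probabilities at each draw: 12/18 · 6/17 = 72/306 = 4/17.

4/17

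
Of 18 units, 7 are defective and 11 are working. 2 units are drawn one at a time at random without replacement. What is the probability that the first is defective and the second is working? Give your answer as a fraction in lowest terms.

Multiply the conditional probabilities at each draw: 7/18 · 11/17 = 77/306.

77/306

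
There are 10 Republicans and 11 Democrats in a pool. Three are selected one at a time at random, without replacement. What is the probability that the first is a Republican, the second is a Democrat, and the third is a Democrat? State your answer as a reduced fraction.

55/399

Multiply the conditional probabilities at each draw: 10/21 · 11/20 · 10/19 = 1100/7980 = 55/399.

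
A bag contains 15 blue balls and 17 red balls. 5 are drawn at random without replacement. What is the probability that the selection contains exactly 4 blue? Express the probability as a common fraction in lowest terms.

The sample space is all 5-subsets of the 32: C(32,5) = 201376.
Selections with exactly 4 blue: choose 4 of the 15 blue and 1 of the 17 red, C(15,4)·C(17,1) = 1365·17 = 23205.
Probability = 23205/201376 = 3315/28768.

3315/28768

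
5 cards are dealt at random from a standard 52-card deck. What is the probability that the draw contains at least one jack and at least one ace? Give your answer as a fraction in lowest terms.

There are C(52,5) = 2598960 possible draws.
By inclusion-exclusion on the complements, draws missing all jacks or all aces: C(48,5) + C(48,5) − C(44,5) = 1712304 + 1712304 − 1086008 = 2338600.
So draws with at least one of each: 2598960 − 2338600 = 260360, probability 260360/2598960 = 6509/64974.

6509/64974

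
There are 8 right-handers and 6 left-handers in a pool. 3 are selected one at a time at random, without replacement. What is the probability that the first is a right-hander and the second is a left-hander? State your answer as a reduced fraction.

24/91

Multiply the conditional probabilities at each draw: 8/14 · 6/13 = 48/182 = 24/91.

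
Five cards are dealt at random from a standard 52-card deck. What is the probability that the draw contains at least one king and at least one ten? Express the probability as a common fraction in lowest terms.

6509/64974

There are C(52,5) = 2598960 possible draws.
By inclusion-exclusion on the complements, draws missing all kings or all tens: C(48,5) + C(48,5) − C(44,5) = 1712304 + 1712304 − 1086008 = 2338600.
So draws with at least one of each: 2598960 − 2338600 = 260360, probability 260360/2598960 = 6509/64974.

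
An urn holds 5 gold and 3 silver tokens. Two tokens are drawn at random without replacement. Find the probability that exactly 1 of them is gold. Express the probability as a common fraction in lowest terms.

Total number of selections: C(8,2) = 28.
Selections with exactly 1 gold: choose 1 of the 5 gold and 1 of the 3 silver, C(5,1)·C(3,1) = 5·3 = 15.
Probability = 15/28.

15/28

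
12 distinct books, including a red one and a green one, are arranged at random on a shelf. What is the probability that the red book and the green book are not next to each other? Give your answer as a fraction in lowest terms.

5/6

There are 12! = 479001600 arrangements.
Arrangements with the red book and the green book adjacent: 2·11! = 79833600.
So not adjacent: 479001600 − 79833600 = 399168000, probability 399168000/479001600 = 5/6.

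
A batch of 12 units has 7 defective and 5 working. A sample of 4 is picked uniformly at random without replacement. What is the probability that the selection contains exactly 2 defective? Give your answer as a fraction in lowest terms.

14/33

There are C(12,4) = 495 ways to choose 4 from 12.
Selections with exactly 2 defective: choose 2 of the 7 defective and 2 of the 5 working, C(7,2)·C(5,2) = 21·10 = 210.
Probability = 210/495 = 14/33.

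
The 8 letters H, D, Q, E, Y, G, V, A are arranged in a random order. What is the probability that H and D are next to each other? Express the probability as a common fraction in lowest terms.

1/4

There are 8! = 40320 arrangements.
Treat H and D as a block: 7! arrangements of the blocks × 2 orders within the block = 2·5040 = 10080.
Probability = 10080/40320 = 1/4.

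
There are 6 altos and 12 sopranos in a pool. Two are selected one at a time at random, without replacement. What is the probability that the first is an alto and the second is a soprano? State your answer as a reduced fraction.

Multiply the conditional probabilities at each draw: 6/18 · 12/17 = 72/306 = 4/17.

4/17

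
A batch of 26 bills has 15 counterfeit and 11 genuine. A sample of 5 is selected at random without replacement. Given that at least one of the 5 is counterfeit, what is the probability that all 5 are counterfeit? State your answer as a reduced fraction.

Work in counts. Selections with at least one counterfeit: C(26,5) − C(11,5) = 65780 − 462 = 65318.
Of those, selections where all 5 are counterfeit: C(15,5) = 3003.
Conditional probability = 3003/65318 = 273/5938.

273/5938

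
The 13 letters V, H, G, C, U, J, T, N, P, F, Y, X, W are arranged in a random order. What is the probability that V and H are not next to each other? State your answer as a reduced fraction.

There are 13! = 6227020800 arrangements.
Arrangements with V and H adjacent: 2·12! = 958003200.
So not adjacent: 6227020800 − 958003200 = 5269017600, probability 5269017600/6227020800 = 11/13.

11/13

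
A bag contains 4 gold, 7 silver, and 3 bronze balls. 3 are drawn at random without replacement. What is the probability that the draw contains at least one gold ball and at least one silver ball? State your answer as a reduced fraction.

There are C(14,3) = 364 possible draws.
By inclusion-exclusion on the complements, draws missing all gold or all silver: C(10,3) + C(7,3) − C(3,3) = 120 + 35 − 1 = 154.
So draws with at least one of each: 364 − 154 = 210, probability 210/364 = 15/26.

15/26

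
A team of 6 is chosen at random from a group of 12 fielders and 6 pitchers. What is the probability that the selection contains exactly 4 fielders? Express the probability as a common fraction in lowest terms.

2475/6188

Total number of selections: C(18,6) = 18564.
Selections with exactly 4 fielders: choose 4 of the 12 fielders and 2 of the 6 pitchers, C(12,4)·C(6,2) = 495·15 = 7425.
Probability = 7425/18564 = 2475/6188.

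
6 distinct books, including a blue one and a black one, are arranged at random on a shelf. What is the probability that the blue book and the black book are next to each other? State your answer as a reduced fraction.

1/3

There are 6! = 720 arrangements.
Treat the blue book and the black book as a block: 5! arrangements of the blocks × 2 orders within the block = 2·120 = 240.
Probability = 240/720 = 1/3.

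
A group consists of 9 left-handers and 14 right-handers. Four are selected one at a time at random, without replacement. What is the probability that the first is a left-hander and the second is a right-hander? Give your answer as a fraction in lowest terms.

63/253

Multiply the conditional probabilities at each draw: 9/23 · 14/22 = 126/506 = 63/253.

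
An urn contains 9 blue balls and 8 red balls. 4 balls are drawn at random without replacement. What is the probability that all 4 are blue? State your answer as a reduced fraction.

9/170

There are C(17,4) = 2380 possible selections.
Selections with all blue: C(9,4) = 126.
Probability = 126/2380 = 9/170.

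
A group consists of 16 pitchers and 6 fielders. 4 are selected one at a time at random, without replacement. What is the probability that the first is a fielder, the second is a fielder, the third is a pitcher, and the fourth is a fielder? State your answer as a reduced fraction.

Multiply the conditional probabilities at each draw: 6/22 · 5/21 · 16/20 · 4/19 = 1920/175560 = 16/1463.

16/1463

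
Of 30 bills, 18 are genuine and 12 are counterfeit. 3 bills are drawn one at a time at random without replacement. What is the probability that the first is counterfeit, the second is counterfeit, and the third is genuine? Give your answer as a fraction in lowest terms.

Multiply the conditional probabilities at each draw: 12/30 · 11/29 · 18/28 = 2376/24360 = 99/1015.

99/1015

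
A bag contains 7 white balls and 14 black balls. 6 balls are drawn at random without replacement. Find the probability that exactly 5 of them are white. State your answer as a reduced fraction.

Total number of selections: C(21,6) = 54264.
Selections with exactly 5 white: choose 5 of the 7 white and 1 of the 14 black, C(7,5)·C(14,1) = 21·14 = 294.
Probability = 294/54264 = 7/1292.

7/1292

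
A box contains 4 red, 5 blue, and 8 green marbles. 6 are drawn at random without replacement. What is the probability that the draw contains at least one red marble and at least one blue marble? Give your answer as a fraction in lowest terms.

There are C(17,6) = 12376 possible draws.
By inclusion-exclusion on the complements, draws missing all red or all blue: C(13,6) + C(12,6) − C(8,6) = 1716 + 924 − 28 = 2612.
So draws with at least one of each: 12376 − 2612 = 9764, probability 9764/12376 = 2441/3094.

2441/3094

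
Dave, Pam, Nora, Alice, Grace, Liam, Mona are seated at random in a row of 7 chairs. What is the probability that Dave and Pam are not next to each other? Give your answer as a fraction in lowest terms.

5/7

There are 7! = 5040 arrangements.
Arrangements with Dave and Pam adjacent: 2·6! = 1440.
So not adjacent: 5040 − 1440 = 3600, probability 3600/5040 = 5/7.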